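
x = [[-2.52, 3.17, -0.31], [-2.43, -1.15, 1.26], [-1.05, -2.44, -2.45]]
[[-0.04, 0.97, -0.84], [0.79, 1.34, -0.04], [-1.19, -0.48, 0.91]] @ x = [[-1.37, 0.81, 3.29],[-5.21, 1.06, 1.54],[3.21, -5.44, -2.47]]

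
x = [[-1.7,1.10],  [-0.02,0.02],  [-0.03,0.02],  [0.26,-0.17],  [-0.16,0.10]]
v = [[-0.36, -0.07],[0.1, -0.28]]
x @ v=[[0.72, -0.19],[0.01, -0.0],[0.01, -0.0],[-0.11, 0.03],[0.07, -0.02]]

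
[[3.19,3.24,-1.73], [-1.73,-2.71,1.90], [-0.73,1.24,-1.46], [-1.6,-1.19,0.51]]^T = [[3.19,-1.73,-0.73,-1.6], [3.24,-2.71,1.24,-1.19], [-1.73,1.90,-1.46,0.51]]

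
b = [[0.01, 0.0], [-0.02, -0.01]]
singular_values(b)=[0.02, 0.0]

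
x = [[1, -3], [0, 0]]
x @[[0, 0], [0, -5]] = [[0, 15], [0, 0]]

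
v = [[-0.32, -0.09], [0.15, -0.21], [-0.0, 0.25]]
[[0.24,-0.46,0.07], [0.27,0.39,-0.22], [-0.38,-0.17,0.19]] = v @ [[-0.33, 1.64, -0.42], [-1.51, -0.68, 0.76]]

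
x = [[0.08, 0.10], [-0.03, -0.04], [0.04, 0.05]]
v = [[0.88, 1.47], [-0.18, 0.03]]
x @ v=[[0.05, 0.12], [-0.02, -0.05], [0.03, 0.06]]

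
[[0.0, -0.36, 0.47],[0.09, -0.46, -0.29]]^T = [[0.0, 0.09], [-0.36, -0.46], [0.47, -0.29]]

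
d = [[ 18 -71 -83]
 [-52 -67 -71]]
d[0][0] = 18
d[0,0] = 18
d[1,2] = -71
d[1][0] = -52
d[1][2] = -71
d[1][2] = -71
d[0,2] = -83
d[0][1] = -71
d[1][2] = -71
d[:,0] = [18, -52]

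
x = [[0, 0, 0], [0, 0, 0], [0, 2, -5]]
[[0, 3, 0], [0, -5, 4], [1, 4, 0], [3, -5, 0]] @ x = [[0, 0, 0], [0, 8, -20], [0, 0, 0], [0, 0, 0]]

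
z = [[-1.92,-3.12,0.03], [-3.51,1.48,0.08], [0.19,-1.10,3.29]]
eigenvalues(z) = [(-3.94+0j), (3.39+0.2j), (3.39-0.2j)]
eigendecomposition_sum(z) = [[(-2.87+0j), (-1.65+0j), (0.03+0j)], [-1.86+0.00j, (-1.07+0j), (0.02+0j)], [(-0.21+0j), -0.12+0.00j, 0j]] + [[(0.48-0.26j), -0.74+0.38j, -0.00+0.22j], [-0.83+0.37j, (1.27-0.53j), (0.03-0.36j)], [(0.2-4.78j), (-0.49+7.28j), 1.64+0.99j]] + [[0.48+0.26j, (-0.74-0.38j), -0.00-0.22j], [(-0.83-0.37j), 1.27+0.53j, (0.03+0.36j)], [0.20+4.78j, -0.49-7.28j, 1.64-0.99j]]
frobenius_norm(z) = 6.33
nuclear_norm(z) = 10.84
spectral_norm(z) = 4.03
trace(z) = 2.85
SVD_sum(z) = [[-2.62, -1.38, 0.77], [-2.02, -1.06, 0.6], [-1.0, -0.52, 0.29]] + [[0.58, -0.75, 0.61], [-1.4, 1.84, -1.48], [1.33, -1.75, 1.40]] + [[0.12, -0.99, -1.35],[-0.09, 0.71, 0.96],[-0.15, 1.17, 1.59]]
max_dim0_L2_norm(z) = 4.01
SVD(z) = [[-0.76, 0.29, -0.59], [-0.59, -0.69, 0.42], [-0.29, 0.66, 0.69]] @ diag([4.033176607250038, 3.946617458336409, 2.857708363756761]) @ [[0.86, 0.45, -0.25], [0.51, -0.67, 0.54], [-0.07, 0.59, 0.80]]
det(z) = -45.49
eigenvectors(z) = [[(-0.84+0j),  (-0.06-0.09j),  (-0.06+0.09j)],[-0.54+0.00j,  0.08+0.17j,  0.08-0.17j],[-0.06+0.00j,  -0.98+0.00j,  (-0.98-0j)]]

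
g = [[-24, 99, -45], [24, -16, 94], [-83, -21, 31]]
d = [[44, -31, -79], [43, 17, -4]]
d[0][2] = -79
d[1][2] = -4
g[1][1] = -16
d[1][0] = 43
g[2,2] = 31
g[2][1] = -21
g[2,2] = 31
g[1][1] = -16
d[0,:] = [44, -31, -79]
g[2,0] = -83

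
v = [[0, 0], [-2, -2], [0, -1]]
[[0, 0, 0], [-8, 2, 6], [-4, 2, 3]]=v@[[0, 1, 0], [4, -2, -3]]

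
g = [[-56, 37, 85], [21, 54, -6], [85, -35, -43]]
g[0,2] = 85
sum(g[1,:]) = 69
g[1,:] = [21, 54, -6]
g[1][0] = 21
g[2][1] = -35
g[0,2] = 85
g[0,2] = 85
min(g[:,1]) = -35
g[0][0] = -56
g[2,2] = -43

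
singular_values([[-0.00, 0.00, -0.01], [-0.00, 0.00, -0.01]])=[0.01, 0.0]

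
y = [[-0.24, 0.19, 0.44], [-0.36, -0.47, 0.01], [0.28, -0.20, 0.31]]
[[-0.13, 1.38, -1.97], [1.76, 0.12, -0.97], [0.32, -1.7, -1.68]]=y @ [[-1.19, -3.91, 0.52],[-2.83, 2.74, 1.57],[0.28, -0.18, -4.88]]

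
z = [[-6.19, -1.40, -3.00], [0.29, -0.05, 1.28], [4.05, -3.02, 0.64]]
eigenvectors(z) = [[(-0.8+0j), -0.33+0.24j, (-0.33-0.24j)],[-0.13+0.00j, (-0.07-0.37j), -0.07+0.37j],[0.59+0.00j, 0.83+0.00j, (0.83-0j)]]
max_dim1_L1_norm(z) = 10.59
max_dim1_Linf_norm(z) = 6.19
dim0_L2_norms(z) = [7.4, 3.33, 3.32]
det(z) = -28.71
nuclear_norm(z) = 12.50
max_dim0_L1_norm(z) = 10.53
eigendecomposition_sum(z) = [[(-5.41+0j), (-3.58+0j), (-2.41+0j)], [-0.86+0.00j, -0.57+0.00j, -0.38+0.00j], [3.99-0.00j, (2.65-0j), 1.78-0.00j]] + [[(-0.39-0.5j), 1.09-0.85j, -0.30-0.86j], [(0.57-0.12j), 0.26+1.25j, (0.83+0.11j)], [0.03+1.30j, -2.83+0.07j, -0.57+1.77j]] + [[-0.39+0.50j, (1.09+0.85j), (-0.3+0.86j)],[0.57+0.12j, 0.26-1.25j, (0.83-0.11j)],[0.03-1.30j, (-2.83-0.07j), -0.57-1.77j]]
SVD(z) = [[-0.85,0.51,0.13],  [0.09,-0.10,0.99],  [0.52,0.86,0.03]] @ diag([7.983682178365816, 3.482575096517023, 1.032516136417961]) @ [[0.93, -0.05, 0.38], [0.08, -0.94, -0.32], [-0.37, -0.32, 0.87]]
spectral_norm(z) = 7.98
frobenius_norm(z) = 8.77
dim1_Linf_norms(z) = [6.19, 1.28, 4.05]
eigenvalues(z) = [(-4.19+0j), (-0.7+2.52j), (-0.7-2.52j)]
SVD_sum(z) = [[-6.28, 0.32, -2.55], [0.70, -0.04, 0.28], [3.82, -0.19, 1.55]] + [[0.14, -1.68, -0.56],[-0.03, 0.32, 0.11],[0.24, -2.81, -0.94]] + [[-0.05,-0.04,0.12], [-0.38,-0.33,0.89], [-0.01,-0.01,0.03]]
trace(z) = -5.60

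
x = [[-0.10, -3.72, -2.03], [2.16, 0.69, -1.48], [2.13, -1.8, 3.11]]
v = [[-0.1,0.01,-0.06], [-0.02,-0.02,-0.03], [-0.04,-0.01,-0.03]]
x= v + [[0.00,-3.73,-1.97], [2.18,0.71,-1.45], [2.17,-1.79,3.14]]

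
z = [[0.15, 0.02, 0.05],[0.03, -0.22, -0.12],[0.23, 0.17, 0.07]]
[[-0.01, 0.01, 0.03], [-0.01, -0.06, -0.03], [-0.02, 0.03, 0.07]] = z @ [[-0.09, -0.04, 0.17], [0.01, 0.15, 0.1], [0.05, 0.19, 0.13]]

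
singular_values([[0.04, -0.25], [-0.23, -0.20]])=[0.35, 0.19]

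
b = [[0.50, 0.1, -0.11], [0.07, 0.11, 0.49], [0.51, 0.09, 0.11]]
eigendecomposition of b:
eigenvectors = [[(-0.35+0j), -0.23-0.01j, (-0.23+0.01j)], [-0.74+0.00j, 0.94+0.00j, (0.94-0j)], [(-0.58+0j), (0.01+0.25j), 0.01-0.25j]]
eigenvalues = [(0.53+0j), (0.1+0.13j), (0.1-0.13j)]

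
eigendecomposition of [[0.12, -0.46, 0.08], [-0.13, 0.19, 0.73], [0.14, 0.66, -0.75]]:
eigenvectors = [[0.23, 0.98, -0.64], [0.48, 0.02, 0.71], [-0.85, 0.17, 0.28]]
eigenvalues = [-1.16, 0.12, 0.6]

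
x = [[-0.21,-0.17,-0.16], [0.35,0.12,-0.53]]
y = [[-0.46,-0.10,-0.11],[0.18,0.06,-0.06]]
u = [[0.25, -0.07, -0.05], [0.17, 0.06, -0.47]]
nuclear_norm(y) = 0.61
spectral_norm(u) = 0.52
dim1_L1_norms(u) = [0.37, 0.7]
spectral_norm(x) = 0.65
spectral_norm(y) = 0.51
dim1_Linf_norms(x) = [0.21, 0.53]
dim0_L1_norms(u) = [0.42, 0.13, 0.52]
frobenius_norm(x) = 0.72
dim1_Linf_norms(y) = [0.46, 0.18]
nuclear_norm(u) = 0.75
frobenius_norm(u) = 0.57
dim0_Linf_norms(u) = [0.25, 0.07, 0.47]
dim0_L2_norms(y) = [0.49, 0.12, 0.13]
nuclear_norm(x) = 0.96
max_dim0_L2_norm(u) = 0.47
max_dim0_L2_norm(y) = 0.49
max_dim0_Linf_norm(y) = 0.46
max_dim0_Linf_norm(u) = 0.47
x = u + y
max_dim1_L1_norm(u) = 0.7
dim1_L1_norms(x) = [0.54, 1.0]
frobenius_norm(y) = 0.52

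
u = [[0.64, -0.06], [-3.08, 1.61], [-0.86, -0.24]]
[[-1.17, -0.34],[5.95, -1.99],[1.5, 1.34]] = u@[[-1.81, -0.79], [0.23, -2.75]]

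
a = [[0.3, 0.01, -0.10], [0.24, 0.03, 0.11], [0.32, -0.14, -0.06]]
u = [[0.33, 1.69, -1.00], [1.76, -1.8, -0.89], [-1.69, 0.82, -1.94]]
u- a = [[0.03, 1.68, -0.90], [1.52, -1.83, -1.00], [-2.01, 0.96, -1.88]]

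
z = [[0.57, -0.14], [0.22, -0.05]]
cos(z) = [[0.86, 0.04], [-0.06, 1.01]]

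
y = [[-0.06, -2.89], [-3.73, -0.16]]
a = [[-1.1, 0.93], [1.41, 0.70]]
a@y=[[-3.4, 3.03], [-2.7, -4.19]]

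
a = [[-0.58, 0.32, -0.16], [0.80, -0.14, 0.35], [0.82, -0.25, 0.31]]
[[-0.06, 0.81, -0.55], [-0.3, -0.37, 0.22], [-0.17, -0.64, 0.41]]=a @ [[-0.39, 0.51, -0.37], [-1.09, 2.94, -2.04], [-0.41, -1.05, 0.67]]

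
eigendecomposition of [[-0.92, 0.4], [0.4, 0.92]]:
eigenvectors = [[-0.98, -0.2], [0.2, -0.98]]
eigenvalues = [-1.0, 1.0]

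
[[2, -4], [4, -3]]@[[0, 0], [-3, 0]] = [[12, 0], [9, 0]]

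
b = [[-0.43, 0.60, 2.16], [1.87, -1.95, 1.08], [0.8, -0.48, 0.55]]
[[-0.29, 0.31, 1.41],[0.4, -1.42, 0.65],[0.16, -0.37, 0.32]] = b @ [[0.25,-0.01,-0.08], [-0.01,0.69,-0.05], [-0.08,-0.05,0.65]]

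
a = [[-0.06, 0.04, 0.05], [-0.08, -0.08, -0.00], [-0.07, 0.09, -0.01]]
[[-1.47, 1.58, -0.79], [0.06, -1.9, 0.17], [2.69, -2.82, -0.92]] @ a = [[0.02,-0.26,-0.07], [0.14,0.17,0.00], [0.13,0.25,0.14]]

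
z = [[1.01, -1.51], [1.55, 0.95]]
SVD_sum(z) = [[1.27, -0.27], [1.29, -0.27]] + [[-0.26, -1.24], [0.26, 1.22]]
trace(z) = 1.96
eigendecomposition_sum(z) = [[0.50+0.76j, (-0.75+0.48j)], [(0.78-0.5j), (0.47+0.77j)]] + [[(0.51-0.76j), -0.75-0.48j], [0.78+0.50j, 0.47-0.77j]]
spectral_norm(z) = 1.85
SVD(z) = [[-0.70, -0.71], [-0.71, 0.7]] @ diag([1.8530035032045595, 1.7808924776952793]) @ [[-0.98, 0.21], [0.21, 0.98]]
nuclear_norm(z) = 3.63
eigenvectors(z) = [[0.01+0.70j,(0.01-0.7j)], [0.71+0.00j,0.71-0.00j]]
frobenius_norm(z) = 2.57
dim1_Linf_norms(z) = [1.51, 1.55]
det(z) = 3.30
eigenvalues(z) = [(0.98+1.53j), (0.98-1.53j)]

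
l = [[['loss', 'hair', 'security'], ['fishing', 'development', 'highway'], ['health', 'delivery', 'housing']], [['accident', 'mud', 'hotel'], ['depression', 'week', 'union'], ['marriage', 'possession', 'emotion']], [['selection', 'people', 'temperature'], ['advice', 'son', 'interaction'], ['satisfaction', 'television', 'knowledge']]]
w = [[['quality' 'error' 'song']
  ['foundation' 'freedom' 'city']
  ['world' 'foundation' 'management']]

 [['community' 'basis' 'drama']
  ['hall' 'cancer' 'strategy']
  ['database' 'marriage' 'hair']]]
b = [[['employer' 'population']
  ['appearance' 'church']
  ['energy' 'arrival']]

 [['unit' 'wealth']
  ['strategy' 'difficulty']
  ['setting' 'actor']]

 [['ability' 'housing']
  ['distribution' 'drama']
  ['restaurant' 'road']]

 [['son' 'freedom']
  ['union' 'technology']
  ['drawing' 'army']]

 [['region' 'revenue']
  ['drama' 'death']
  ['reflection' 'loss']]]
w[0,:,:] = [['quality', 'error', 'song'], ['foundation', 'freedom', 'city'], ['world', 'foundation', 'management']]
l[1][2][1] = 'possession'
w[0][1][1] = 'freedom'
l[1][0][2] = 'hotel'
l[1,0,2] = 'hotel'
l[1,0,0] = 'accident'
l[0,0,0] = 'loss'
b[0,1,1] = 'church'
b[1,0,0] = 'unit'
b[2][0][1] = 'housing'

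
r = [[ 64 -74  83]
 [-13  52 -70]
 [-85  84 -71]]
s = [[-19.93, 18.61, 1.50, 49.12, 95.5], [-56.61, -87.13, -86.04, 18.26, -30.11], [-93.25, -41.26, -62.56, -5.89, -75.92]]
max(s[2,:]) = -5.89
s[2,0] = -93.25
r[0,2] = 83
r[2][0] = -85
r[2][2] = -71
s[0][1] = 18.61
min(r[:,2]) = -71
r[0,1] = -74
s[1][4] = -30.11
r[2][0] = -85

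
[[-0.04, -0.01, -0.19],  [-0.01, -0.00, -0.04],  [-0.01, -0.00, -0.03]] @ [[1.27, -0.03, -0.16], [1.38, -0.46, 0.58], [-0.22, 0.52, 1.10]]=[[-0.02,-0.09,-0.21], [-0.0,-0.02,-0.04], [-0.01,-0.02,-0.03]]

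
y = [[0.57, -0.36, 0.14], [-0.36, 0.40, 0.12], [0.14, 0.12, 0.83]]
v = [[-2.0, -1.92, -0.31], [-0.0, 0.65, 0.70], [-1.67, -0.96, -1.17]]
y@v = [[-1.37,-1.46,-0.59],  [0.52,0.84,0.25],  [-1.67,-0.99,-0.93]]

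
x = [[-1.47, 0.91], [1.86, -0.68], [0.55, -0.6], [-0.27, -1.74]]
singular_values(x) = [2.81, 1.67]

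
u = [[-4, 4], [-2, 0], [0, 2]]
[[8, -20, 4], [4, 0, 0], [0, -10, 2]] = u@[[-2, 0, 0], [0, -5, 1]]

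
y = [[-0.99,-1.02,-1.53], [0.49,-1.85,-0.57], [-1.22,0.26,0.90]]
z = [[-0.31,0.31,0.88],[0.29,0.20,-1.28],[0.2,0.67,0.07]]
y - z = [[-0.68, -1.33, -2.41], [0.2, -2.05, 0.71], [-1.42, -0.41, 0.83]]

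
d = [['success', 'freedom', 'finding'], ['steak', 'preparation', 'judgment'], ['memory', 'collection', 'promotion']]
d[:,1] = ['freedom', 'preparation', 'collection']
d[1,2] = 'judgment'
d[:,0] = ['success', 'steak', 'memory']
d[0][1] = 'freedom'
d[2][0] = 'memory'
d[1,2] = 'judgment'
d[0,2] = 'finding'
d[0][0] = 'success'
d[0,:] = ['success', 'freedom', 'finding']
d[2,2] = 'promotion'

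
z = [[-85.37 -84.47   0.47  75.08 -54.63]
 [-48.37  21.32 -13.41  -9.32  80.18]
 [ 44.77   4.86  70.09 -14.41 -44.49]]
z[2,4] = -44.49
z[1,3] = -9.32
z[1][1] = 21.32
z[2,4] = -44.49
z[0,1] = -84.47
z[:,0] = [-85.37, -48.37, 44.77]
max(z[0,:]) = 75.08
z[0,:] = [-85.37, -84.47, 0.47, 75.08, -54.63]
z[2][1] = 4.86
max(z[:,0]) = 44.77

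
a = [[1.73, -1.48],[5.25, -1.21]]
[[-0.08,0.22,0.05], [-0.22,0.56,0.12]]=a @ [[-0.04, 0.10, 0.02], [0.01, -0.03, -0.01]]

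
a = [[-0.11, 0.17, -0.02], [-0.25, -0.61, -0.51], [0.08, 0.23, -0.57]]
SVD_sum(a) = [[0.01,0.03,0.05], [-0.19,-0.48,-0.63], [-0.07,-0.17,-0.22]] + [[0.03, 0.08, -0.07], [-0.04, -0.14, 0.12], [0.12, 0.41, -0.35]] + [[-0.15, 0.05, 0.01], [-0.02, 0.01, 0.0], [0.02, -0.01, -0.00]]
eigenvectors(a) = [[(-0.89+0j), -0.18-0.17j, -0.18+0.17j], [0.44+0.00j, 0.83+0.00j, 0.83-0.00j], [0.08+0.00j, -0.01-0.50j, (-0.01+0.5j)]]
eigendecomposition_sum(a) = [[-0.21+0.00j, -0.04+0.00j, 0.07+0.00j], [(0.1-0j), (0.02-0j), (-0.04-0j)], [0.02-0.00j, 0.00-0.00j, (-0.01-0j)]] + [[0.05+0.03j, (0.11+0.02j), (-0.05+0.15j)], [-0.18+0.05j, -0.32+0.18j, -0.24-0.48j], [0.03+0.10j, 0.11+0.19j, (-0.28+0.15j)]] + [[0.05-0.03j, 0.11-0.02j, -0.05-0.15j],[-0.18-0.05j, -0.32-0.18j, -0.24+0.48j],[(0.03-0.1j), 0.11-0.19j, -0.28-0.15j]]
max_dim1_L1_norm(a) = 1.37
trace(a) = -1.29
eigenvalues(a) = [(-0.19+0j), (-0.55+0.36j), (-0.55-0.36j)]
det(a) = -0.08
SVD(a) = [[-0.07, -0.19, -0.98], [0.94, 0.31, -0.13], [0.33, -0.93, 0.16]] @ diag([0.8634111103323001, 0.5906619930885284, 0.16105795377885349]) @ [[-0.23, -0.59, -0.77], [-0.22, -0.74, 0.63], [0.95, -0.32, -0.04]]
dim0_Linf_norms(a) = [0.25, 0.61, 0.57]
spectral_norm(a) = 0.86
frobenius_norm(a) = 1.06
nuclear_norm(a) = 1.62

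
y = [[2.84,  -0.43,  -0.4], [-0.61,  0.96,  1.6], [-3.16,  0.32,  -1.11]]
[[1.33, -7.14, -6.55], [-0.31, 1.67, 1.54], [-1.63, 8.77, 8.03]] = y @ [[0.45, -2.41, -2.21], [-0.24, 1.31, 1.2], [0.12, -0.66, -0.60]]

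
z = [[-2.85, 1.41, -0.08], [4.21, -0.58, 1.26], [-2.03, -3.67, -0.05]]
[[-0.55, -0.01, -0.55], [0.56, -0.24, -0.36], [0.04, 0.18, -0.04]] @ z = [[2.64, 1.25, 0.06], [-1.88, 2.25, -0.33], [0.72, 0.1, 0.23]]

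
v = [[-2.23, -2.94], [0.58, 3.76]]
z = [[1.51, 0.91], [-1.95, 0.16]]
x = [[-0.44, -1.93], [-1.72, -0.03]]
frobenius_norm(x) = 2.62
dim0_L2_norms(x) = [1.78, 1.93]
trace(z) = 1.67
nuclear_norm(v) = 6.44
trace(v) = 1.53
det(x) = -3.31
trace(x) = -0.47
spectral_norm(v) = 5.14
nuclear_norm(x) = 3.67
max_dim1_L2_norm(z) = 1.96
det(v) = -6.68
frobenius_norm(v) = 5.30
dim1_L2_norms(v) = [3.69, 3.8]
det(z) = 2.02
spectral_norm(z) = 2.51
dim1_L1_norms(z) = [2.42, 2.11]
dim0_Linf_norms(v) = [2.23, 3.76]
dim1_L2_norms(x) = [1.98, 1.72]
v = z @ x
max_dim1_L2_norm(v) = 3.8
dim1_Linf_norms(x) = [1.93, 1.72]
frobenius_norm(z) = 2.63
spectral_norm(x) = 2.09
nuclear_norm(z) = 3.31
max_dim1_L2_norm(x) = 1.98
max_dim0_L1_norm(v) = 6.7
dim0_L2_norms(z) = [2.47, 0.92]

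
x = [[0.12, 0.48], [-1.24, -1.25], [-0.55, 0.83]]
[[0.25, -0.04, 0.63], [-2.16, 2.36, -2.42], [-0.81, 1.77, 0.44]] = x@[[1.63, -2.43, 0.85], [0.11, 0.52, 1.09]]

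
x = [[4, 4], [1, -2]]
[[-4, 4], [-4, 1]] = x@[[-2, 1], [1, 0]]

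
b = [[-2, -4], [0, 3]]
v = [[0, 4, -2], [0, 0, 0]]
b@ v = [[0, -8, 4], [0, 0, 0]]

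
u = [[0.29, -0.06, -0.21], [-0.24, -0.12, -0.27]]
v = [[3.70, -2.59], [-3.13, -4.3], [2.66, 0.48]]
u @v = [[0.7, -0.59], [-1.23, 1.01]]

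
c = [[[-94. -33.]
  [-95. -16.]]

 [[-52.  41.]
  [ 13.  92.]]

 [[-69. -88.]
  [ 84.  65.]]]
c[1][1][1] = 92.0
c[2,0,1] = -88.0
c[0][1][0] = -95.0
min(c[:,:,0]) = -95.0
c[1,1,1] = 92.0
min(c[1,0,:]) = -52.0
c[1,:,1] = [41.0, 92.0]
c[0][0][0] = -94.0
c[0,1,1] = -16.0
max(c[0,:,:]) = -16.0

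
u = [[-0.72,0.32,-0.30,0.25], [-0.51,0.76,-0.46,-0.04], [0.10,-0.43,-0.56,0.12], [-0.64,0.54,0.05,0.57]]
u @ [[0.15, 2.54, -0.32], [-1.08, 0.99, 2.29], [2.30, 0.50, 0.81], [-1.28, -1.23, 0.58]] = [[-1.46, -1.97, 0.87],  [-1.9, -0.72, 1.51],  [-0.96, -0.60, -1.40],  [-1.29, -1.77, 1.81]]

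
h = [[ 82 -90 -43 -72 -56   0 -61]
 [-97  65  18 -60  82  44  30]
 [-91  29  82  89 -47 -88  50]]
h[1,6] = 30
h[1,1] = 65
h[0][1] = -90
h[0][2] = -43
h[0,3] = -72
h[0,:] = [82, -90, -43, -72, -56, 0, -61]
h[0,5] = 0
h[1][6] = 30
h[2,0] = -91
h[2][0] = -91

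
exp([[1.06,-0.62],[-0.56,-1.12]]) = [[3.17,-0.77], [-0.69,0.47]]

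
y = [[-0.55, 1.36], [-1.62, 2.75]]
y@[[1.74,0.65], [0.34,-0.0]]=[[-0.49,-0.36], [-1.88,-1.05]]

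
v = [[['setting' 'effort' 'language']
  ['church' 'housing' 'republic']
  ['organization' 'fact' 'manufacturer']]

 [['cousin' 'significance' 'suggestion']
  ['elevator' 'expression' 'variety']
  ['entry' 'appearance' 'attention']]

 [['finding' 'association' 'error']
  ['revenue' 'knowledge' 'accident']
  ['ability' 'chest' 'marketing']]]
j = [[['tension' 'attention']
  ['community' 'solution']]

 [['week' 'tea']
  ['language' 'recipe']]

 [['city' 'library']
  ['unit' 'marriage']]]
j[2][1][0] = 'unit'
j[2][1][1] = 'marriage'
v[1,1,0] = 'elevator'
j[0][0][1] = 'attention'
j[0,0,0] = 'tension'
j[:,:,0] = [['tension', 'community'], ['week', 'language'], ['city', 'unit']]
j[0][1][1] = 'solution'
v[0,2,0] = 'organization'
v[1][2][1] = 'appearance'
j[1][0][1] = 'tea'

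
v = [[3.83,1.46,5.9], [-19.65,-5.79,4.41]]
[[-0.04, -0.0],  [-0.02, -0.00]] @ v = [[-0.15, -0.06, -0.24], [-0.08, -0.03, -0.12]]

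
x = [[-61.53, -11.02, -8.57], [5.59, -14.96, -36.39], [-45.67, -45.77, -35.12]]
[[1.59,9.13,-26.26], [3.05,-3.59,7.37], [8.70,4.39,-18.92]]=x @ [[0.01, -0.16, 0.43],[-0.20, 0.01, 0.13],[0.0, 0.07, -0.19]]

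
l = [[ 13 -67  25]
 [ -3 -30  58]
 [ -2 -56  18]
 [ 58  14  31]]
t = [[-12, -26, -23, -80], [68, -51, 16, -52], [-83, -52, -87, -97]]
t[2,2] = -87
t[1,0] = 68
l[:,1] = [-67, -30, -56, 14]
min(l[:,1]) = -67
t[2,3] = -97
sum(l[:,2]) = 132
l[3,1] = 14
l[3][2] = 31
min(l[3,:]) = 14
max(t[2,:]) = -52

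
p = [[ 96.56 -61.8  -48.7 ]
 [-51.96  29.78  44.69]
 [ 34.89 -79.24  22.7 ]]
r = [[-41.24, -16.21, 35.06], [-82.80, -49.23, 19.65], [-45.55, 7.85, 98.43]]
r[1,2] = 19.65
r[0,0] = -41.24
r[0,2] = 35.06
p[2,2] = 22.7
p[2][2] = 22.7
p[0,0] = 96.56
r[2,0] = -45.55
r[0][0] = -41.24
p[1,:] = [-51.96, 29.78, 44.69]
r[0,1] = -16.21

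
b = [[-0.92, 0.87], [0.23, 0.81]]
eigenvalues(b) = [-1.03, 0.92]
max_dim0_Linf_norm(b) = 0.92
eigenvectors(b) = [[-0.99, -0.43], [0.12, -0.9]]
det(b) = -0.95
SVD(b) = [[0.91, 0.41],[0.41, -0.91]] @ diag([1.349740941228195, 0.7003566174260265]) @ [[-0.55,0.83],  [-0.83,-0.55]]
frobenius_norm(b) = 1.52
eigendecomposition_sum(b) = [[-0.97, 0.46], [0.12, -0.06]] + [[0.05, 0.41], [0.11, 0.87]]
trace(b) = -0.11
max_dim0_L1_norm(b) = 1.68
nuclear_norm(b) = 2.05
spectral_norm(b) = 1.35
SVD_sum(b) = [[-0.68, 1.03], [-0.3, 0.46]] + [[-0.24, -0.16],[0.53, 0.35]]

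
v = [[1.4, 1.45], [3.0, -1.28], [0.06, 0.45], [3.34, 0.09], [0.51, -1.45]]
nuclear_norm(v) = 7.16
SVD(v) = [[-0.25, 0.68], [-0.66, -0.36], [0.0, 0.19], [-0.69, 0.22], [-0.15, -0.57]] @ diag([4.761963983044038, 2.399374715252156]) @ [[-0.99, 0.13], [0.13, 0.99]]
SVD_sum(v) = [[1.19,-0.16], [3.12,-0.42], [-0.00,0.00], [3.27,-0.44], [0.69,-0.09]] + [[0.21, 1.61], [-0.12, -0.86], [0.06, 0.45], [0.07, 0.53], [-0.18, -1.36]]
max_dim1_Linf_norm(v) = 3.34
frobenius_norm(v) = 5.33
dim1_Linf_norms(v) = [1.45, 3.0, 0.45, 3.34, 1.45]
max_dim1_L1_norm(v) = 4.28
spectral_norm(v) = 4.76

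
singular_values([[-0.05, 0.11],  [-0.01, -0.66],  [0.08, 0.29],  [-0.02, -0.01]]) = [0.73, 0.09]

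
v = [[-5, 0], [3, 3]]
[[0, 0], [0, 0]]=v @ [[0, 0], [0, 0]]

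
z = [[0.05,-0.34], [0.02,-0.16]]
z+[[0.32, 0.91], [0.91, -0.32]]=[[0.37, 0.57], [0.93, -0.48]]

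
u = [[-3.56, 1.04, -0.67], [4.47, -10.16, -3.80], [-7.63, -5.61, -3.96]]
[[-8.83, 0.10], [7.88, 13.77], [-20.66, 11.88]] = u @ [[2.35, -0.35], [-0.0, -1.36], [0.69, -0.4]]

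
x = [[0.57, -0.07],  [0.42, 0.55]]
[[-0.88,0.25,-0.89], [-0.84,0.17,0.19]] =x @[[-1.59, 0.44, -1.39], [-0.31, -0.03, 1.40]]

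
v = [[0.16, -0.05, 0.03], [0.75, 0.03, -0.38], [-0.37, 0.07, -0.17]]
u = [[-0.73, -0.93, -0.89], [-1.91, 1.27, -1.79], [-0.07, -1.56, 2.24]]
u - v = [[-0.89, -0.88, -0.92], [-2.66, 1.24, -1.41], [0.3, -1.63, 2.41]]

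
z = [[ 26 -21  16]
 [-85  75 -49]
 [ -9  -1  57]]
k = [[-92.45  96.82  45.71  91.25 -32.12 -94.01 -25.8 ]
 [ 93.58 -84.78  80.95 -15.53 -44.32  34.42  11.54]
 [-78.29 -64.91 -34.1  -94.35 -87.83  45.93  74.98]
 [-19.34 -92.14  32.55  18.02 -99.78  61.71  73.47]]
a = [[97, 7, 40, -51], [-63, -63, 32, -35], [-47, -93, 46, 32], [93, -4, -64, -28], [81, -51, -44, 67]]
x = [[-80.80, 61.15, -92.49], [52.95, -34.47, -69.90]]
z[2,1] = -1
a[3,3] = -28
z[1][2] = -49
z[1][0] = -85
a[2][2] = 46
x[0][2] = -92.49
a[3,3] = -28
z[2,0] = -9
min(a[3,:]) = -64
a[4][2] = -44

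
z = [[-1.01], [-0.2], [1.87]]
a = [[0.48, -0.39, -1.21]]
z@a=[[-0.48, 0.39, 1.22],[-0.1, 0.08, 0.24],[0.90, -0.73, -2.26]]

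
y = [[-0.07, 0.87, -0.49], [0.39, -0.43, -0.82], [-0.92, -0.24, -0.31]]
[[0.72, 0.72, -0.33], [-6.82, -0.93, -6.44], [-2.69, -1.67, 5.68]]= y@[[-0.2, 1.13, -7.68], [4.2, 1.44, 1.06], [6.02, 0.92, 3.65]]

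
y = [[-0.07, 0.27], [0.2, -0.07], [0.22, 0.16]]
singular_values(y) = [0.32, 0.3]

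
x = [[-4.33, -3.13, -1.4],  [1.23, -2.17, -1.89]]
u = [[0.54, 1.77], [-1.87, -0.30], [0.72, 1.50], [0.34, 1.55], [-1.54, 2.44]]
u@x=[[-0.16, -5.53, -4.1], [7.73, 6.5, 3.18], [-1.27, -5.51, -3.84], [0.43, -4.43, -3.41], [9.67, -0.47, -2.46]]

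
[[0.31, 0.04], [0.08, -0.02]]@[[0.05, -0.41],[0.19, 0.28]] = [[0.02, -0.12],[0.0, -0.04]]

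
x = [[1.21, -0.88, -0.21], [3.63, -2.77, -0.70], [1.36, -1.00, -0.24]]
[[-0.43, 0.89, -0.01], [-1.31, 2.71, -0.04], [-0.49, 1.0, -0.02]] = x @ [[-0.38, 0.46, 0.10],[-0.10, -0.41, 0.24],[0.29, 0.14, -0.37]]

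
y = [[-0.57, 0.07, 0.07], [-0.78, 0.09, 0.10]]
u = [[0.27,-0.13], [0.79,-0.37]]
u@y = [[-0.05, 0.01, 0.01],  [-0.16, 0.02, 0.02]]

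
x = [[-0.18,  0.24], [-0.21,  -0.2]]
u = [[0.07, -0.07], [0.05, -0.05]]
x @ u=[[-0.00, 0.0], [-0.02, 0.02]]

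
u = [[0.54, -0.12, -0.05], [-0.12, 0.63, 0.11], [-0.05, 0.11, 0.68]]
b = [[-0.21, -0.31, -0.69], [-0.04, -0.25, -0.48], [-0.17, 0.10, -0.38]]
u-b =[[0.75, 0.19, 0.64],[-0.08, 0.88, 0.59],[0.12, 0.01, 1.06]]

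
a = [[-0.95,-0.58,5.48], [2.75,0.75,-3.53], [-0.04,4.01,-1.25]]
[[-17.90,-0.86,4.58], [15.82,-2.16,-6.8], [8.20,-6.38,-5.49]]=a @ [[1.8, -0.96, -1.58],[1.18, -1.76, -1.25],[-2.83, -0.51, 0.43]]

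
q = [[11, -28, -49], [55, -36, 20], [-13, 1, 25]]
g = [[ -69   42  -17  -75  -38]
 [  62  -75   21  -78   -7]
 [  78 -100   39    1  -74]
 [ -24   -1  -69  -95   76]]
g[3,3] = -95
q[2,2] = 25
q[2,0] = -13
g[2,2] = 39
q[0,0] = 11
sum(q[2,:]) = 13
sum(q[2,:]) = 13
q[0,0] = 11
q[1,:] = [55, -36, 20]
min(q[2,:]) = -13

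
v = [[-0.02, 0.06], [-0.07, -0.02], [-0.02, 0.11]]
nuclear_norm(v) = 0.20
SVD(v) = [[0.49, 0.12], [-0.05, 0.99], [0.87, -0.01]] @ diag([0.12834077805153607, 0.07299756632331215]) @ [[-0.18, 0.98], [-0.98, -0.18]]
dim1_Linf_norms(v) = [0.06, 0.07, 0.11]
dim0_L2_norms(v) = [0.08, 0.13]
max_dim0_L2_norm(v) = 0.13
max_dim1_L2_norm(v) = 0.11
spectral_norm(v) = 0.13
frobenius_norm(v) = 0.15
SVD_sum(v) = [[-0.01, 0.06], [0.0, -0.01], [-0.02, 0.11]] + [[-0.01, -0.0],[-0.07, -0.01],[0.0, 0.0]]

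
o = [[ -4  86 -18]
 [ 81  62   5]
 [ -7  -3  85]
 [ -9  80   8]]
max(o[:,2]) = 85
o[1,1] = 62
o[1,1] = 62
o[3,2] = 8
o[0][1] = 86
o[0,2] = -18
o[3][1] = 80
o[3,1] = 80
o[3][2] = 8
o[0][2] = -18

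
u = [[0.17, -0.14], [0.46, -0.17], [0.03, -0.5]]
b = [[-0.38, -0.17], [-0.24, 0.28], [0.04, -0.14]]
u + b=[[-0.21,-0.31],[0.22,0.11],[0.07,-0.64]]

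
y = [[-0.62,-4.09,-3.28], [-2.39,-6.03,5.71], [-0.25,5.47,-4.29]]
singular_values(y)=[11.01, 5.17, 1.74]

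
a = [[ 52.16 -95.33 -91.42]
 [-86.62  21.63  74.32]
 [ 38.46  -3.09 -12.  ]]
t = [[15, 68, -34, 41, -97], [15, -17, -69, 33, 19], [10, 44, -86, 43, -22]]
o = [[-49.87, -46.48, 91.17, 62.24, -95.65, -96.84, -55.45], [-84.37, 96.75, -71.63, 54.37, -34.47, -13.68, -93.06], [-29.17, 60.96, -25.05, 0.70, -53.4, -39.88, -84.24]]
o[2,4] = -53.4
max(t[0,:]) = 68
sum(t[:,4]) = -100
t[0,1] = 68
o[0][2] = 91.17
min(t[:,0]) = 10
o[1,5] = -13.68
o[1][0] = -84.37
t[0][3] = 41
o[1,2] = -71.63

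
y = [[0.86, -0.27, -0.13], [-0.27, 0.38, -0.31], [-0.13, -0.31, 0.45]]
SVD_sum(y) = [[0.81, -0.37, 0.02], [-0.37, 0.17, -0.01], [0.02, -0.01, 0.0]] + [[0.05, 0.10, -0.15],[0.1, 0.21, -0.3],[-0.15, -0.30, 0.45]] + [[0.00, 0.00, 0.00], [0.0, 0.0, 0.0], [0.00, 0.00, 0.0]]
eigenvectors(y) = [[0.32, 0.91, -0.27], [0.73, -0.42, -0.54], [0.60, 0.02, 0.8]]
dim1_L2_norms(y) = [0.91, 0.56, 0.56]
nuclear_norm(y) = 1.69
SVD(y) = [[-0.91, -0.27, 0.32],[0.42, -0.54, 0.73],[-0.02, 0.80, 0.6]] @ diag([0.9814360081786261, 0.7036041227488565, 0.004959869072517794]) @ [[-0.91, 0.42, -0.02], [-0.27, -0.54, 0.8], [0.32, 0.73, 0.60]]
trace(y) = 1.69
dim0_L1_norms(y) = [1.26, 0.96, 0.89]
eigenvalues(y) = [0.0, 0.98, 0.7]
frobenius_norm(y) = 1.21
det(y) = 0.00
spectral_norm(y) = 0.98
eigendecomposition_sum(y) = [[0.0, 0.00, 0.00], [0.0, 0.0, 0.00], [0.0, 0.00, 0.00]] + [[0.81, -0.37, 0.02], [-0.37, 0.17, -0.01], [0.02, -0.01, 0.0]] + [[0.05, 0.1, -0.15], [0.1, 0.21, -0.30], [-0.15, -0.3, 0.45]]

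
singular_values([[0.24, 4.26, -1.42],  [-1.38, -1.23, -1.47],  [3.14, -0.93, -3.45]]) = [4.85, 4.52, 2.13]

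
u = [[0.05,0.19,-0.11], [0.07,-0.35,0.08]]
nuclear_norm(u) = 0.51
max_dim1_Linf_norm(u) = 0.35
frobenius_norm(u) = 0.43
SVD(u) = [[-0.5, 0.87], [0.87, 0.50]] @ diag([0.4185757588183903, 0.09640712696480858]) @ [[0.09, -0.95, 0.30],[0.81, -0.11, -0.57]]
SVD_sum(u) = [[-0.02,0.2,-0.06],[0.03,-0.34,0.11]] + [[0.07,-0.01,-0.05],[0.04,-0.01,-0.03]]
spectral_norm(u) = 0.42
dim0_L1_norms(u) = [0.12, 0.54, 0.19]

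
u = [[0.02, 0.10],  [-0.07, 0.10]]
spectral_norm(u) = 0.15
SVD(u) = [[0.61, 0.79], [0.79, -0.61]] @ diag([0.14676327896001173, 0.0613232415068364]) @ [[-0.29,0.96], [0.96,0.29]]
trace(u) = 0.12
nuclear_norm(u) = 0.21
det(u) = 0.01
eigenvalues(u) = [(0.06+0.07j), (0.06-0.07j)]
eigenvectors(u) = [[(0.77+0j), (0.77-0j)], [0.31+0.56j, (0.31-0.56j)]]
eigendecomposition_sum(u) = [[(0.01+0.05j), 0.05-0.04j], [-0.04+0.03j, (0.05+0.02j)]] + [[(0.01-0.05j),0.05+0.04j], [-0.04-0.03j,0.05-0.02j]]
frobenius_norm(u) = 0.16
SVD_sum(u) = [[-0.03, 0.09], [-0.03, 0.11]] + [[0.05, 0.01], [-0.04, -0.01]]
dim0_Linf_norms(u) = [0.07, 0.1]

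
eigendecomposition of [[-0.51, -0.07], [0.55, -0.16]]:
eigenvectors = [[(0.3-0.15j), 0.30+0.15j], [-0.94+0.00j, -0.94-0.00j]]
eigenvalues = [(-0.34+0.09j), (-0.34-0.09j)]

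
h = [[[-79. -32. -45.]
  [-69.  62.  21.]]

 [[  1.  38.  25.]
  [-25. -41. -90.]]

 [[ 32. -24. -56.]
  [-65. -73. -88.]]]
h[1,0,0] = 1.0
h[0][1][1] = 62.0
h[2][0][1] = -24.0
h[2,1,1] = -73.0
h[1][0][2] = 25.0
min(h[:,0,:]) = -79.0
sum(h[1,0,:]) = 64.0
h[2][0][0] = 32.0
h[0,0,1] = -32.0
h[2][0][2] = -56.0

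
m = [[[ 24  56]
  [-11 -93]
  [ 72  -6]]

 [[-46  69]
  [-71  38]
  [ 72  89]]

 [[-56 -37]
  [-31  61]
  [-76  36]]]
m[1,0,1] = 69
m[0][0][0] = 24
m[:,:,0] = [[24, -11, 72], [-46, -71, 72], [-56, -31, -76]]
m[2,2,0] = -76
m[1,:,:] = [[-46, 69], [-71, 38], [72, 89]]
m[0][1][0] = -11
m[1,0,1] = 69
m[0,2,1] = -6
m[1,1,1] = 38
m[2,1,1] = 61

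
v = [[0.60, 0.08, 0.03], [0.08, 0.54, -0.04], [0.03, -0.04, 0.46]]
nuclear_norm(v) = 1.60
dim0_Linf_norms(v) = [0.6, 0.54, 0.46]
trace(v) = 1.60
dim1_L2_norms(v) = [0.61, 0.55, 0.46]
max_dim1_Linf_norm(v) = 0.6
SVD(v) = [[-0.82, 0.44, -0.36], [-0.57, -0.65, 0.50], [-0.01, 0.62, 0.79]] @ diag([0.6554594554945528, 0.5237216186659176, 0.4208189258395297]) @ [[-0.82,-0.57,-0.01],[0.44,-0.65,0.62],[-0.36,0.5,0.79]]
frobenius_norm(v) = 0.94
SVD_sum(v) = [[0.44, 0.31, 0.01],[0.31, 0.21, 0.00],[0.01, 0.0, 0.0]] + [[0.10, -0.15, 0.14], [-0.15, 0.22, -0.21], [0.14, -0.21, 0.20]] + [[0.05, -0.08, -0.12], [-0.08, 0.11, 0.17], [-0.12, 0.17, 0.26]]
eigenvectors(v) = [[-0.82, -0.44, -0.36], [-0.57, 0.65, 0.5], [-0.01, -0.62, 0.79]]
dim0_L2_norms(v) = [0.61, 0.55, 0.46]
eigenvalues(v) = [0.66, 0.52, 0.42]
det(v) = 0.14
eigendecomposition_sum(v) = [[0.44, 0.31, 0.01],[0.31, 0.21, 0.0],[0.01, 0.0, 0.00]] + [[0.10, -0.15, 0.14], [-0.15, 0.22, -0.21], [0.14, -0.21, 0.20]] + [[0.05, -0.08, -0.12], [-0.08, 0.11, 0.17], [-0.12, 0.17, 0.26]]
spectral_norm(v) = 0.66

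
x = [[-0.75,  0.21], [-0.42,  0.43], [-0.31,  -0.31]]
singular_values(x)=[0.97, 0.48]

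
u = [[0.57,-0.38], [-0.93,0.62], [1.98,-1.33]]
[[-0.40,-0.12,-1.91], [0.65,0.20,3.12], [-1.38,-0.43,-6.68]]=u @ [[-0.35, 0.22, -0.44], [0.52, 0.65, 4.37]]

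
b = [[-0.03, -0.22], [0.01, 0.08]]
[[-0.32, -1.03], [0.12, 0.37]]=b@[[0.79, 2.47], [1.36, 4.36]]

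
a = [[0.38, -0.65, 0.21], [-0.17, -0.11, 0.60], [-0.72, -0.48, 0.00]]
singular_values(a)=[0.92, 0.78, 0.54]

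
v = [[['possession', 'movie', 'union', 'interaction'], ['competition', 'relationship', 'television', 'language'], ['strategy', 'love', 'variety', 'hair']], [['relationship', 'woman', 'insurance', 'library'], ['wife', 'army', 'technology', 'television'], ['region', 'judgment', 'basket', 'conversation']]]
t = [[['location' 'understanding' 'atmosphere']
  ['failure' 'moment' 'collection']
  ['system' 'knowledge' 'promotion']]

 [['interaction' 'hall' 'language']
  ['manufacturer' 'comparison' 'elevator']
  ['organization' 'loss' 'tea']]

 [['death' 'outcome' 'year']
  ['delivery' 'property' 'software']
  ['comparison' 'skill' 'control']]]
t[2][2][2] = 'control'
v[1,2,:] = ['region', 'judgment', 'basket', 'conversation']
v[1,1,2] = 'technology'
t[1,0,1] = 'hall'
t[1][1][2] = 'elevator'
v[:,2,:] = [['strategy', 'love', 'variety', 'hair'], ['region', 'judgment', 'basket', 'conversation']]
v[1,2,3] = 'conversation'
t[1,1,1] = 'comparison'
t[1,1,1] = 'comparison'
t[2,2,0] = 'comparison'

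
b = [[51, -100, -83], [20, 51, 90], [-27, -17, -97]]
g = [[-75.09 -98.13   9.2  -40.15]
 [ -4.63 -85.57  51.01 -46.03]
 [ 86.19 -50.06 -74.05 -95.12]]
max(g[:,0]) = 86.19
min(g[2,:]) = -95.12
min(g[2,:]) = -95.12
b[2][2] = -97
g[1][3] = -46.03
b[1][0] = 20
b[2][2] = -97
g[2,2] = -74.05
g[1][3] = -46.03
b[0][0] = 51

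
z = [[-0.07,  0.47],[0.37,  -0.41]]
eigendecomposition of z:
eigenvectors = [[0.86,-0.6], [0.51,0.8]]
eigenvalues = [0.21, -0.69]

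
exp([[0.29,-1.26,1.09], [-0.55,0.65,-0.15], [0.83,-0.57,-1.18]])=[[2.48, -2.91, 1.17], [-1.19, 2.74, -0.52], [0.99, -1.27, 0.7]]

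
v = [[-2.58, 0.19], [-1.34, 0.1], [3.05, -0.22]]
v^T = [[-2.58,  -1.34,  3.05], [0.19,  0.10,  -0.22]]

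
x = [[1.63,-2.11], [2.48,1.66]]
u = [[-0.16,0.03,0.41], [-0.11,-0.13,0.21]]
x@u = [[-0.03, 0.32, 0.23], [-0.58, -0.14, 1.37]]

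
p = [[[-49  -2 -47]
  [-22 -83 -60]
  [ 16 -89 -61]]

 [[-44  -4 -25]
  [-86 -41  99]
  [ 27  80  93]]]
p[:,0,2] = [-47, -25]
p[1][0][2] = -25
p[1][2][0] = 27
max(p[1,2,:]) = 93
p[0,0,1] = -2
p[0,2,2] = -61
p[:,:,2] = [[-47, -60, -61], [-25, 99, 93]]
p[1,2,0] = 27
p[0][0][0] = -49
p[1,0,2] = -25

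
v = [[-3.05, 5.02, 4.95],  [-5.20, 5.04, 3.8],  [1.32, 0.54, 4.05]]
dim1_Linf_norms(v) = [5.02, 5.2, 4.05]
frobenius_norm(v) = 12.01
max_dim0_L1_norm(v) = 12.8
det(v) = 28.07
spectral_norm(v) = 11.27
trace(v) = 6.04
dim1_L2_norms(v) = [7.68, 8.18, 4.29]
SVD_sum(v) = [[-3.73, 4.8, 4.63], [-3.91, 5.03, 4.85], [-1.05, 1.35, 1.30]] + [[0.44, -0.11, 0.47], [-1.09, 0.28, -1.17], [2.50, -0.63, 2.67]] + [[0.24, 0.33, -0.15], [-0.20, -0.27, 0.12], [-0.13, -0.18, 0.08]]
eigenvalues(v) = [(0.46+2.3j), (0.46-2.3j), (5.12+0j)]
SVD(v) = [[-0.68, 0.16, -0.72],[-0.71, -0.4, 0.58],[-0.19, 0.90, 0.38]] @ diag([11.274638239805787, 4.103393990205293, 0.6067868840508548]) @ [[0.49, -0.63, -0.61], [0.67, -0.17, 0.72], [-0.56, -0.76, 0.34]]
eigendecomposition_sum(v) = [[-1.34+1.55j,(1.75-0.71j),(0.63-0.99j)], [-2.55+0.54j,(2.31+0.63j),1.40-0.52j], [(0.92-0.06j),(-0.78-0.33j),(-0.51+0.11j)]] + [[(-1.34-1.55j),1.75+0.71j,(0.63+0.99j)], [-2.55-0.54j,(2.31-0.63j),1.40+0.52j], [(0.92+0.06j),(-0.78+0.33j),-0.51-0.11j]] + [[-0.37+0.00j, 1.53-0.00j, 3.69-0.00j], [-0.10+0.00j, 0.42-0.00j, (1.01-0j)], [(-0.51+0j), (2.1-0j), (5.08-0j)]]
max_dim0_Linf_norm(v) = 5.2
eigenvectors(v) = [[0.47-0.36j, (0.47+0.36j), (0.58+0j)], [(0.76+0j), (0.76-0j), 0.16+0.00j], [(-0.26-0.04j), -0.26+0.04j, 0.80+0.00j]]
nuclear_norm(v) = 15.98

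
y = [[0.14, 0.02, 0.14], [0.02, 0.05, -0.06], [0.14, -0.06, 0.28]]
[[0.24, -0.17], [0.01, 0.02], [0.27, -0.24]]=y@[[0.60, -1.42], [1.14, 1.08], [0.92, 0.07]]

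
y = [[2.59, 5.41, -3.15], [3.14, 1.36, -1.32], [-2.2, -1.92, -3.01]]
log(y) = [[(1.49+1.44j),(0.74-1.87j),-0.00+0.78j], [(0.41-1.07j),1.19+1.96j,-0.23+0.49j], [(-0.05+0.58j),(-0.22+0.63j),(1.41+2.88j)]]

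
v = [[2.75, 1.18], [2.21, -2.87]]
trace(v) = -0.12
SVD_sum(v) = [[1.41,-0.91],[2.87,-1.85]] + [[1.34, 2.09], [-0.66, -1.02]]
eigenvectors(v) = [[0.94, -0.19],[0.34, 0.98]]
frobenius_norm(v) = 4.70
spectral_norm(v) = 3.80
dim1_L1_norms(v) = [3.93, 5.08]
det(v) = -10.50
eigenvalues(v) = [3.18, -3.3]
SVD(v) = [[-0.44,-0.9],[-0.9,0.44]] @ diag([3.800117866491831, 2.76315113607084]) @ [[-0.84, 0.54], [-0.54, -0.84]]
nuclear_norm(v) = 6.56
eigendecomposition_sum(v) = [[2.97, 0.58], [1.08, 0.21]] + [[-0.22, 0.60], [1.13, -3.08]]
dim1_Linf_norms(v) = [2.75, 2.87]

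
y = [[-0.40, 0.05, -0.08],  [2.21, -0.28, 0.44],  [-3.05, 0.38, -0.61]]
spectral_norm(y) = 3.89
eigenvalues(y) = [-1.29, 0.0, -0.0]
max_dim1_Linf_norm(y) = 3.05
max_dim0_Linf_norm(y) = 3.05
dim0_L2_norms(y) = [3.79, 0.47, 0.76]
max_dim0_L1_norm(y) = 5.66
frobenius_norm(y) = 3.89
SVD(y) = [[-0.11,-0.04,-0.99], [0.58,-0.81,-0.03], [-0.81,-0.58,0.11]] @ diag([3.891527097901993, 0.00410394613169452, 6.261498623971493e-05]) @ [[0.97, -0.12, 0.19], [0.03, 0.91, 0.4], [-0.23, -0.38, 0.89]]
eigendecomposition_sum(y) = [[-0.4, 0.05, -0.08], [2.21, -0.28, 0.44], [-3.05, 0.38, -0.61]] + [[0.00, 0.00, -0.0], [0.0, 0.00, -0.0], [-0.0, -0.00, 0.00]] + [[-0.00,-0.00,-0.0], [-0.00,-0.00,-0.00], [-0.0,-0.0,-0.00]]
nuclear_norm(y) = 3.90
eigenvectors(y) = [[0.11,-0.23,0.02],[-0.58,-0.39,0.9],[0.8,0.89,0.45]]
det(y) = 0.00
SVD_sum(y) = [[-0.4, 0.05, -0.08], [2.21, -0.28, 0.44], [-3.05, 0.38, -0.61]] + [[-0.00, -0.00, -0.0],[-0.0, -0.0, -0.00],[-0.0, -0.0, -0.0]] + [[0.0, 0.0, -0.00], [0.0, 0.0, -0.0], [-0.00, -0.00, 0.0]]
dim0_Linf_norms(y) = [3.05, 0.38, 0.61]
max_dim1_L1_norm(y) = 4.04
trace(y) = -1.29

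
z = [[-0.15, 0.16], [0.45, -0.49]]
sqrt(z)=[[0.22j, -0.19j], [-0.53j, 0.62j]]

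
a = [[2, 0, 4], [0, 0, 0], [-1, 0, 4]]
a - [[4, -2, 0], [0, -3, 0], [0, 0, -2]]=[[-2, 2, 4], [0, 3, 0], [-1, 0, 6]]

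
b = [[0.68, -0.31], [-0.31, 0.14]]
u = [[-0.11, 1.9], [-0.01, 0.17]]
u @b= [[-0.66, 0.3],[-0.06, 0.03]]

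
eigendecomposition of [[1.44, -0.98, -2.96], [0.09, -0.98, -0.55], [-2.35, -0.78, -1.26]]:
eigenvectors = [[-0.87, -0.57, -0.19], [-0.09, -0.19, 0.88], [0.49, -0.8, -0.43]]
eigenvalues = [3.02, -3.09, -0.73]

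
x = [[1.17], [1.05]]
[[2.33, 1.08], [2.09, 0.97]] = x @ [[1.99, 0.92]]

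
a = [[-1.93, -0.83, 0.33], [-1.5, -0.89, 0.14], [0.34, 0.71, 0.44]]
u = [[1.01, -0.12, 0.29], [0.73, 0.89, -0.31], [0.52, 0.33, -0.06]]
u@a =[[-1.67, -0.53, 0.44], [-2.85, -1.62, 0.23], [-1.52, -0.77, 0.19]]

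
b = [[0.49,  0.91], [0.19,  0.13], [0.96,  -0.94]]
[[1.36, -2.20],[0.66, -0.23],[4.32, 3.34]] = b@[[3.90, 0.73], [-0.61, -2.81]]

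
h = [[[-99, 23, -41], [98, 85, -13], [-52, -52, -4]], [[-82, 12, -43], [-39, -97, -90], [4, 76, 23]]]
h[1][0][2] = -43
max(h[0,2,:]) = -4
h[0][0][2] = -41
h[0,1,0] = 98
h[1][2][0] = 4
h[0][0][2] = -41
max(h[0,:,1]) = 85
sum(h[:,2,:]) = -5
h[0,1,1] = 85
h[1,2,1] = 76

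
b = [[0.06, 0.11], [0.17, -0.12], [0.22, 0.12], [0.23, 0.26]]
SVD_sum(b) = [[0.09,0.08], [0.04,0.03], [0.19,0.16], [0.26,0.22]] + [[-0.03, 0.03], [0.13, -0.15], [0.03, -0.04], [-0.03, 0.04]]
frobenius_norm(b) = 0.49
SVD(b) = [[-0.26, 0.21], [-0.12, -0.92], [-0.56, -0.23], [-0.78, 0.23]] @ diag([0.4411879640913662, 0.21829608411722695]) @ [[-0.77, -0.64],  [-0.64, 0.77]]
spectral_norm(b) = 0.44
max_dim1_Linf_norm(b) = 0.26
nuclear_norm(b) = 0.66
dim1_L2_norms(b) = [0.13, 0.21, 0.25, 0.35]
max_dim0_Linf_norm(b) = 0.26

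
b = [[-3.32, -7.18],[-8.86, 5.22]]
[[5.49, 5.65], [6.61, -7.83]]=b @ [[-0.94,0.33], [-0.33,-0.94]]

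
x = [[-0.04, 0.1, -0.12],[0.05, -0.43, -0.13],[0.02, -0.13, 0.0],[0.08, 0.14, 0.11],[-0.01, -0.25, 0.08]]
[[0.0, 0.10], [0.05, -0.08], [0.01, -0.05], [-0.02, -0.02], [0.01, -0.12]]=x@[[0.09, -0.19], [-0.08, 0.32], [-0.12, -0.48]]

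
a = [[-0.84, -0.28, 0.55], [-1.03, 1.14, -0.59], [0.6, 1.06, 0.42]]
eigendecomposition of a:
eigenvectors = [[(0.85+0j),-0.11+0.14j,(-0.11-0.14j)], [(0.25+0j),(-0.31-0.61j),(-0.31+0.61j)], [-0.47+0.00j,(-0.71+0j),-0.71-0.00j]]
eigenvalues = [(-1.23+0j), (0.97+0.79j), (0.97-0.79j)]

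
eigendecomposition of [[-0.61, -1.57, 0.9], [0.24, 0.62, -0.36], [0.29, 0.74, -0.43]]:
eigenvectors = [[0.85, 0.24, 0.91], [-0.34, -0.55, -0.41], [-0.41, -0.8, -0.09]]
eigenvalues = [-0.42, -0.01, 0.01]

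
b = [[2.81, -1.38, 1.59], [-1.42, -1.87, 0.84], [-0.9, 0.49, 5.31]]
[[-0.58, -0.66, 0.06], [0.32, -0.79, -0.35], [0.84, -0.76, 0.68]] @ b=[[-0.75, 2.06, -1.16], [2.34, 0.86, -2.01], [2.83, 0.60, 4.31]]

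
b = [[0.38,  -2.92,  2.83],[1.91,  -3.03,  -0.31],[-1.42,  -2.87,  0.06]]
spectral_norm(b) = 5.39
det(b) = -29.05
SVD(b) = [[-0.69,  0.48,  -0.54], [-0.55,  -0.84,  -0.04], [-0.47,  0.27,  0.84]] @ diag([5.3862349297121, 2.4525613439887826, 2.198889750742682]) @ [[-0.12, 0.93, -0.34],[-0.73, 0.15, 0.67],[-0.67, -0.33, -0.66]]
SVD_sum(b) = [[0.44, -3.48, 1.26], [0.35, -2.76, 1.0], [0.30, -2.36, 0.85]] + [[-0.86, 0.17, 0.79], [1.50, -0.30, -1.37], [-0.48, 0.1, 0.44]] + [[0.80, 0.39, 0.79], [0.06, 0.03, 0.06], [-1.24, -0.60, -1.23]]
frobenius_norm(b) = 6.31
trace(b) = -2.59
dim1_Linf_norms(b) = [2.92, 3.03, 2.87]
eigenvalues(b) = [(0.28+3.02j), (0.28-3.02j), (-3.16+0j)]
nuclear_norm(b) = 10.04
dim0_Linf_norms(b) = [1.91, 3.03, 2.83]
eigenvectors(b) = [[0.75+0.00j,(0.75-0j),0.06+0.00j], [(0.2-0.23j),(0.2+0.23j),0.73+0.00j], [0.18+0.56j,0.18-0.56j,(0.68+0j)]]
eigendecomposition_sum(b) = [[0.15+1.54j, (-1.36+0.04j), (1.46-0.18j)], [(0.53+0.36j), (-0.35+0.44j), 0.33-0.50j], [-1.11+0.49j, (-0.36-1j), 0.48+1.04j]] + [[0.15-1.54j, (-1.36-0.04j), 1.46+0.18j],  [(0.53-0.36j), (-0.35-0.44j), (0.33+0.5j)],  [(-1.11-0.49j), -0.36+1.00j, 0.48-1.04j]] + [[(0.07+0j), -0.19-0.00j, (-0.08+0j)], [0.86+0.00j, (-2.32-0j), (-0.98+0j)], [0.80+0.00j, (-2.15-0j), (-0.91+0j)]]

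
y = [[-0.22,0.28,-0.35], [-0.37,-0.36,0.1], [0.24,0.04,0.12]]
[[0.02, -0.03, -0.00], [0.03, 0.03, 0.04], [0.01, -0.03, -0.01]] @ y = [[0.01, 0.02, -0.01],[-0.01, -0.0, -0.0],[0.01, 0.01, -0.01]]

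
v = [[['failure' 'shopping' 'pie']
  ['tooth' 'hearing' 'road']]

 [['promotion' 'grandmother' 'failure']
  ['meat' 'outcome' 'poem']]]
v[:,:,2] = [['pie', 'road'], ['failure', 'poem']]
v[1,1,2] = 'poem'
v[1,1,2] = 'poem'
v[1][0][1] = 'grandmother'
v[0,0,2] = 'pie'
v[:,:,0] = [['failure', 'tooth'], ['promotion', 'meat']]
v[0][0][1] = 'shopping'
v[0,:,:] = [['failure', 'shopping', 'pie'], ['tooth', 'hearing', 'road']]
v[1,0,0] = 'promotion'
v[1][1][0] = 'meat'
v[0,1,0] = 'tooth'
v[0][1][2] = 'road'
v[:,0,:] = [['failure', 'shopping', 'pie'], ['promotion', 'grandmother', 'failure']]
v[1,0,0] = 'promotion'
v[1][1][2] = 'poem'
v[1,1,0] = 'meat'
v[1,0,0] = 'promotion'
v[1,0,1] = 'grandmother'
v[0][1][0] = 'tooth'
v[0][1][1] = 'hearing'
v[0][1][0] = 'tooth'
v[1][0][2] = 'failure'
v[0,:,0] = ['failure', 'tooth']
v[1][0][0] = 'promotion'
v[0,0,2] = 'pie'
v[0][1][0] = 'tooth'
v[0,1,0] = 'tooth'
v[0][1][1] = 'hearing'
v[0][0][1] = 'shopping'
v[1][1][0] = 'meat'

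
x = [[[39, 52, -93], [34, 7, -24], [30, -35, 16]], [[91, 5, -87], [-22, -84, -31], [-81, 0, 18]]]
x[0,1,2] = -24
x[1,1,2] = -31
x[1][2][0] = -81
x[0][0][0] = 39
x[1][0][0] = 91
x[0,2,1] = -35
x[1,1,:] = [-22, -84, -31]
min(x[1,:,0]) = -81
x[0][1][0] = 34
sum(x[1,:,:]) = -191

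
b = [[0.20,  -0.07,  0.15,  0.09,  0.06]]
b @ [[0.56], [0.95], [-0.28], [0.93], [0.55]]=[[0.12]]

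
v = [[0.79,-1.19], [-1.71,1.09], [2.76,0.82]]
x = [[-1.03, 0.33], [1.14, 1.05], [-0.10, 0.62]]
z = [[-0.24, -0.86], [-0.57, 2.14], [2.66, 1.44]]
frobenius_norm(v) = 3.80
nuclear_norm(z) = 5.35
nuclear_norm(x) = 2.74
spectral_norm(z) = 3.20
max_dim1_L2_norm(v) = 2.88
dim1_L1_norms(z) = [1.1, 2.71, 4.1]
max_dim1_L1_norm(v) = 3.58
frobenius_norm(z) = 3.85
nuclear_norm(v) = 5.15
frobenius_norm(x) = 1.99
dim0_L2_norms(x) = [1.54, 1.26]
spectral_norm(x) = 1.69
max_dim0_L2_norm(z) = 2.73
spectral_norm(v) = 3.35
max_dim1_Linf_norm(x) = 1.14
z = v + x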